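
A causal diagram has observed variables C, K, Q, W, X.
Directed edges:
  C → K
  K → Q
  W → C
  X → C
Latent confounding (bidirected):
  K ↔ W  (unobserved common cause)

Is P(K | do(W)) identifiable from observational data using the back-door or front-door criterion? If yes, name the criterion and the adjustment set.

P(K|do(W)): frontdoor, adjust for {C}.

desc(W)\{W}={C,K,Q}; candidates ⊆ {X}.
W↔K: latent back-door arc(s) into W.
size 0: {}; under {} W still reaches {K,Q} ∋ K.
size 1: {X}; under {X} W still reaches {K,Q} ∋ K.
W↔K cannot be blocked by any observed set — no back-door set.
{C}: (i) intercepts every directed W→K path; (ii) no back-door W→{C}; (iii) {W} blocks every back-door {C}→K. Front-door holds.
P(K|do(W)) = Σ_{C} P(C|W) Σ_{W'} P(K|C,W')P(W').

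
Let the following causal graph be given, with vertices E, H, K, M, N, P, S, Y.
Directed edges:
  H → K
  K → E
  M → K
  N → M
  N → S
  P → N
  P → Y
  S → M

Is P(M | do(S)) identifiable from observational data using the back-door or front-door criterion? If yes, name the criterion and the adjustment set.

desc(S)\{S}={E,K,M}; candidates ⊆ {H,N,P,Y}.
size 0: {}; under {} S still reaches {E,K,M,N,P,Y} ∋ M.
{N}: S⊥M given {N} in G with S→· removed — back-door holds.
P(M|do(S)) = Σ_{N} P(M|S,N)·P(N).

P(M|do(S)): backdoor, adjust for {N}.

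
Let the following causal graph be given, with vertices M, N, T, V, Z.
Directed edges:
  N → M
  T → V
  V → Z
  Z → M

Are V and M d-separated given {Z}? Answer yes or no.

Bayes-Ball from V | {Z} reaches {T}.
M ∉ reach(V|{Z}) ⇒ V ⊥ M | {Z}.

Yes — V ⊥ M | {Z}.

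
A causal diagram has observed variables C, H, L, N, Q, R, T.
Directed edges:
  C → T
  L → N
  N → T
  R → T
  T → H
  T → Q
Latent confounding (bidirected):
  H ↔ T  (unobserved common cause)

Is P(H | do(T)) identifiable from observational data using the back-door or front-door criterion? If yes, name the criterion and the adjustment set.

desc(T)\{T}={H,Q}; candidates ⊆ {C,L,N,R}.
T↔H: latent back-door arc(s) into T.
size 0: {}; under {} T still reaches {C,H,L,N,R} ∋ H.
size 1: {C}, {L}, {N} …(+1); under {C} T still reaches {H,L,N,R} ∋ H.
size 2: {C,L}, {C,N}, {C,R} …(+3); under {C,L} T still reaches {H,N,R} ∋ H.
T↔H cannot be blocked by any observed set — no back-door set.
No mediator lies on a directed T→…→H path.
Neither criterion identifies P(H|do(T)) in this graph.

P(H|do(T)): not identifiable (no BD/FD set).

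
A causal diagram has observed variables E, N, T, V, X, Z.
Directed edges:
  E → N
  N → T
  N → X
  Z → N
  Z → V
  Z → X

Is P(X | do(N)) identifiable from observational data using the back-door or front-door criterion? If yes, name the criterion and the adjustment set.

P(X|do(N)): backdoor, adjust for {Z}.

desc(N)\{N}={T,X}; candidates ⊆ {E,V,Z}.
size 0: {}; under {} N still reaches {E,V,X,Z} ∋ X.
{Z}: N⊥X given {Z} in G with N→· removed — back-door holds.
P(X|do(N)) = Σ_{Z} P(X|N,Z)·P(Z).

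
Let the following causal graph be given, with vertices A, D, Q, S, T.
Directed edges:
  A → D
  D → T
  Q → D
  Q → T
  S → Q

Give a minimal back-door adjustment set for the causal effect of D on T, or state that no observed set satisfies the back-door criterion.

D→T: minimal back-door set {Q}.

desc(D)\{D}={T}; candidates ⊆ {A,Q,S}.
size 0: {}; under {} D still reaches {A,Q,S,T} ∋ T.
{Q}: D⊥T given {Q} in G with D→· removed — back-door holds.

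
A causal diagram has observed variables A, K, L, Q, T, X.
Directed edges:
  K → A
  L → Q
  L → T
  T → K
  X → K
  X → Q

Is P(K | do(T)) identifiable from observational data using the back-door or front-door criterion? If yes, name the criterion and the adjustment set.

desc(T)\{T}={A,K}; candidates ⊆ {L,Q,X}.
∅: T⊥K given ∅ in G with T→· removed — back-door holds.
P(K|do(T)) = P(K|T) — no adjustment needed.

P(K|do(T)): backdoor, adjust for ∅.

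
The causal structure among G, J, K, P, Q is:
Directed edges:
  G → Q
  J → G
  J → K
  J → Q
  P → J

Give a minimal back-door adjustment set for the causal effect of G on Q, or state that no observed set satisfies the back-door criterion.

G→Q: minimal back-door set {J}.

desc(G)\{G}={Q}; candidates ⊆ {J,K,P}.
size 0: {}; under {} G still reaches {J,K,P,Q} ∋ Q.
{J}: G⊥Q given {J} in G with G→· removed — back-door holds.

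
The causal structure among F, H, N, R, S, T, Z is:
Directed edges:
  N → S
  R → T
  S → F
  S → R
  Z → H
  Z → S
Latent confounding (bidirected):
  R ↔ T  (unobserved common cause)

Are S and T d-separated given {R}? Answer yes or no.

No — S and T are d-connected given {R}.

Bayes-Ball from S | {R} reaches {F,H,N,T,Z}.
T ∈ reach(S|{R}) ⇒ S ⊥̸ T | {R}.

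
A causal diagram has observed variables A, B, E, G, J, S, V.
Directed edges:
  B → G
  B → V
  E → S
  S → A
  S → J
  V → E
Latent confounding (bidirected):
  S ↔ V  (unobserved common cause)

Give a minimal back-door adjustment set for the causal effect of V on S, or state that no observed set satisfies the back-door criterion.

V→S: no observed back-door set.

desc(V)\{V}={A,E,J,S}; candidates ⊆ {B,G}.
V↔S: latent back-door arc(s) into V.
size 0: {}; under {} V still reaches {A,B,G,J,S} ∋ S.
size 1: {B}, {G}; under {B} V still reaches {A,J,S} ∋ S.
size 2: {B,G}; under {B,G} V still reaches {A,J,S} ∋ S.
V↔S cannot be blocked by any observed set — no back-door set.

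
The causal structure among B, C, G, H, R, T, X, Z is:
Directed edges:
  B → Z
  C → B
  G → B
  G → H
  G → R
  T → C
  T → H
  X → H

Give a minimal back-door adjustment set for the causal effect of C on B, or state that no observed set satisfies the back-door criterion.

desc(C)\{C}={B,Z}; candidates ⊆ {G,H,R,T,X}.
∅: C⊥B given ∅ in G with C→· removed — back-door holds.

C→B: minimal back-door set ∅.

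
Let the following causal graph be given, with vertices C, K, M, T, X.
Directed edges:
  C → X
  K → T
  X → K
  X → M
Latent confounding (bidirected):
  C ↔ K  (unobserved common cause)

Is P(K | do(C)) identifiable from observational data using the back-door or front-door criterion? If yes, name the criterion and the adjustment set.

desc(C)\{C}={K,M,T,X}; candidates ⊆ {—}.
C↔K: latent back-door arc(s) into C.
size 0: {}; under {} C still reaches {K,T} ∋ K.
C↔K cannot be blocked by any observed set — no back-door set.
{X}: (i) intercepts every directed C→K path; (ii) no back-door C→{X}; (iii) {C} blocks every back-door {X}→K. Front-door holds.
P(K|do(C)) = Σ_{X} P(X|C) Σ_{C'} P(K|X,C')P(C').

P(K|do(C)): frontdoor, adjust for {X}.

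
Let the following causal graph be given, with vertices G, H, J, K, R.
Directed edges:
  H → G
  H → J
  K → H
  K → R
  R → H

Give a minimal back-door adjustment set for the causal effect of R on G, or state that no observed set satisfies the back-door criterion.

R→G: minimal back-door set {K}.

desc(R)\{R}={G,H,J}; candidates ⊆ {K}.
size 0: {}; under {} R still reaches {G,H,J,K} ∋ G.
{K}: R⊥G given {K} in G with R→· removed — back-door holds.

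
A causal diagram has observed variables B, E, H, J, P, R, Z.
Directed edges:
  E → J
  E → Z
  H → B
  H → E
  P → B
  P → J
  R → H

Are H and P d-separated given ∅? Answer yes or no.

Bayes-Ball from H | ∅ reaches {B,E,J,R,Z}.
P ∉ reach(H|∅) ⇒ H ⊥ P | ∅.

Yes — H ⊥ P | ∅.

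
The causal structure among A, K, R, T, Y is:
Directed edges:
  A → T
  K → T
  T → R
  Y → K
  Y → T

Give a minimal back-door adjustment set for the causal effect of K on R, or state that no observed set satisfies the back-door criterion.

desc(K)\{K}={R,T}; candidates ⊆ {A,Y}.
size 0: {}; under {} K still reaches {R,T,Y} ∋ R.
{Y}: K⊥R given {Y} in G with K→· removed — back-door holds.

K→R: minimal back-door set {Y}.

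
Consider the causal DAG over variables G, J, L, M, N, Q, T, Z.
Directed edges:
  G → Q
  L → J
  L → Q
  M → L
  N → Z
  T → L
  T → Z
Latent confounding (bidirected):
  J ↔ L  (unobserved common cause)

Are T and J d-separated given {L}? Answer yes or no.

Bayes-Ball from T | {L} reaches {J,M,Z}.
J ∈ reach(T|{L}) ⇒ T ⊥̸ J | {L}.

No — T and J are d-connected given {L}.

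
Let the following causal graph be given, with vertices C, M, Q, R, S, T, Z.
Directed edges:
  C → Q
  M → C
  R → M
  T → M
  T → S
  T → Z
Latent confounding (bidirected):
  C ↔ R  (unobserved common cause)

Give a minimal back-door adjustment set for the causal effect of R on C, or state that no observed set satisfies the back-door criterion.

desc(R)\{R}={C,M,Q}; candidates ⊆ {S,T,Z}.
R↔C: latent back-door arc(s) into R.
size 0: {}; under {} R still reaches {C,Q} ∋ C.
size 1: {S}, {T}, {Z}; under {S} R still reaches {C,Q} ∋ C.
size 2: {S,T}, {S,Z}, {T,Z}; under {S,T} R still reaches {C,Q} ∋ C.
R↔C cannot be blocked by any observed set — no back-door set.

R→C: no observed back-door set.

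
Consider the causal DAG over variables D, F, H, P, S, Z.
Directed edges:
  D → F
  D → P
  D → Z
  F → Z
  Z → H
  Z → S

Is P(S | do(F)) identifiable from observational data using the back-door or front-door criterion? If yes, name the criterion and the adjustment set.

P(S|do(F)): backdoor, adjust for {D}.

desc(F)\{F}={H,S,Z}; candidates ⊆ {D,P}.
size 0: {}; under {} F still reaches {D,H,P,S,Z} ∋ S.
{D}: F⊥S given {D} in G with F→· removed — back-door holds.
P(S|do(F)) = Σ_{D} P(S|F,D)·P(D).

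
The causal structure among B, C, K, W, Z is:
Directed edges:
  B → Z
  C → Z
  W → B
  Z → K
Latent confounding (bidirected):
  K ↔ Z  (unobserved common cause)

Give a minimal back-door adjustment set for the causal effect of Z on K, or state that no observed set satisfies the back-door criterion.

Z→K: no observed back-door set.

desc(Z)\{Z}={K}; candidates ⊆ {B,C,W}.
Z↔K: latent back-door arc(s) into Z.
size 0: {}; under {} Z still reaches {B,C,K,W} ∋ K.
size 1: {B}, {C}, {W}; under {B} Z still reaches {C,K} ∋ K.
size 2: {B,C}, {B,W}, {C,W}; under {B,C} Z still reaches {K} ∋ K.
Z↔K cannot be blocked by any observed set — no back-door set.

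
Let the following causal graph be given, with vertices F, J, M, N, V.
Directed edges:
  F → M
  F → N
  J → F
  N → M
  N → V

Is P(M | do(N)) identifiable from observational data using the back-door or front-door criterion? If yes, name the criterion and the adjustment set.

desc(N)\{N}={M,V}; candidates ⊆ {F,J}.
size 0: {}; under {} N still reaches {F,J,M} ∋ M.
{F}: N⊥M given {F} in G with N→· removed — back-door holds.
P(M|do(N)) = Σ_{F} P(M|N,F)·P(F).

P(M|do(N)): backdoor, adjust for {F}.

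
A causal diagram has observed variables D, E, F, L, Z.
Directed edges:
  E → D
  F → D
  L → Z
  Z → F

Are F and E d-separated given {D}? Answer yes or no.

No — F and E are d-connected given {D}.

Bayes-Ball from F | {D} reaches {E,L,Z}.
E ∈ reach(F|{D}) ⇒ F ⊥̸ E | {D}.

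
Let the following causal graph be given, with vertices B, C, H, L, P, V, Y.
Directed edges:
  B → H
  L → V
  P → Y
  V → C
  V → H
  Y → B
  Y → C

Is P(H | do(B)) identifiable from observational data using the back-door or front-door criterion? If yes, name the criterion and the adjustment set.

P(H|do(B)): backdoor, adjust for ∅.

desc(B)\{B}={H}; candidates ⊆ {C,L,P,V,Y}.
∅: B⊥H given ∅ in G with B→· removed — back-door holds.
P(H|do(B)) = P(H|B) — no adjustment needed.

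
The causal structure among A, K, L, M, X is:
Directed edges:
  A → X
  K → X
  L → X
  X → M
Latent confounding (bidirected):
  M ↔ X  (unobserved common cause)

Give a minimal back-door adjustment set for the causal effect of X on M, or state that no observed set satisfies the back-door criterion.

X→M: no observed back-door set.

desc(X)\{X}={M}; candidates ⊆ {A,K,L}.
X↔M: latent back-door arc(s) into X.
size 0: {}; under {} X still reaches {A,K,L,M} ∋ M.
size 1: {A}, {K}, {L}; under {A} X still reaches {K,L,M} ∋ M.
size 2: {A,K}, {A,L}, {K,L}; under {A,K} X still reaches {L,M} ∋ M.
X↔M cannot be blocked by any observed set — no back-door set.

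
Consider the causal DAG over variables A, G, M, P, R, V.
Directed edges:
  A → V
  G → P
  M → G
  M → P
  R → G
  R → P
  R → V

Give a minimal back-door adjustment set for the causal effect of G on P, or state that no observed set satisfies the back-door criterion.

G→P: minimal back-door set {M, R}.

desc(G)\{G}={P}; candidates ⊆ {A,M,R,V}.
size 0: {}; under {} G still reaches {M,P,R,V} ∋ P.
size 1: {A}, {M}, {R} …(+1); under {A} G still reaches {M,P,R,V} ∋ P.
{M,R}: G⊥P given {M,R} in G with G→· removed — back-door holds.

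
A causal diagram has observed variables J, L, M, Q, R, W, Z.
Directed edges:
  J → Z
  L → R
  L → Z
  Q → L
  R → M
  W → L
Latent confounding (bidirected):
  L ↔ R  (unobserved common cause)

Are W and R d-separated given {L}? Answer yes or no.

Bayes-Ball from W | {L} reaches {M,Q,R}.
R ∈ reach(W|{L}) ⇒ W ⊥̸ R | {L}.

No — W and R are d-connected given {L}.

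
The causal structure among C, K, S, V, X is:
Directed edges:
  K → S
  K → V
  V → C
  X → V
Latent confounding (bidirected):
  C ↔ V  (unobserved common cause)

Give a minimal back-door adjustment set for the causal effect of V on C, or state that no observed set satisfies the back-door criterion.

V→C: no observed back-door set.

desc(V)\{V}={C}; candidates ⊆ {K,S,X}.
V↔C: latent back-door arc(s) into V.
size 0: {}; under {} V still reaches {C,K,S,X} ∋ C.
size 1: {K}, {S}, {X}; under {K} V still reaches {C,X} ∋ C.
size 2: {K,S}, {K,X}, {S,X}; under {K,S} V still reaches {C,X} ∋ C.
V↔C cannot be blocked by any observed set — no back-door set.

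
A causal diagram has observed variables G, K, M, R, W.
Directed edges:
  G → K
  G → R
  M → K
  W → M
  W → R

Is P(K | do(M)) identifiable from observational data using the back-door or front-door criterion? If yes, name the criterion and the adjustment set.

desc(M)\{M}={K}; candidates ⊆ {G,R,W}.
∅: M⊥K given ∅ in G with M→· removed — back-door holds.
P(K|do(M)) = P(K|M) — no adjustment needed.

P(K|do(M)): backdoor, adjust for ∅.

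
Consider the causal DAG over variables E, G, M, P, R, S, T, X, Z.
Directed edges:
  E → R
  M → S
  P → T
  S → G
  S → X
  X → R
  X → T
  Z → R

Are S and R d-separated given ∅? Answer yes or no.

No — S and R are d-connected given ∅.

Bayes-Ball from S | ∅ reaches {G,M,R,T,X}.
R ∈ reach(S|∅) ⇒ S ⊥̸ R | ∅.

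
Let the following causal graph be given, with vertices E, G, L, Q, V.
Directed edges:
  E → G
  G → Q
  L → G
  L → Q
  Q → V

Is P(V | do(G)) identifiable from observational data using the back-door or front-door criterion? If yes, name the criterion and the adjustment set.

P(V|do(G)): backdoor, adjust for {L}.

desc(G)\{G}={Q,V}; candidates ⊆ {E,L}.
size 0: {}; under {} G still reaches {E,L,Q,V} ∋ V.
{L}: G⊥V given {L} in G with G→· removed — back-door holds.
P(V|do(G)) = Σ_{L} P(V|G,L)·P(L).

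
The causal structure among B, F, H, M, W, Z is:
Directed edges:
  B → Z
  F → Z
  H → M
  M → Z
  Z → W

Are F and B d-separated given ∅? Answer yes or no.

Yes — F ⊥ B | ∅.

Bayes-Ball from F | ∅ reaches {W,Z}.
B ∉ reach(F|∅) ⇒ F ⊥ B | ∅.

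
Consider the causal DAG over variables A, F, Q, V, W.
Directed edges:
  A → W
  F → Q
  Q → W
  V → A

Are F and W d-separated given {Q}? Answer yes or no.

Yes — F ⊥ W | {Q}.

Bayes-Ball from F | {Q} reaches ∅.
W ∉ reach(F|{Q}) ⇒ F ⊥ W | {Q}.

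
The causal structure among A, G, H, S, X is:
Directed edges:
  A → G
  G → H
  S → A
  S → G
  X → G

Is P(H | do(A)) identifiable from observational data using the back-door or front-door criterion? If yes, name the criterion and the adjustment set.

desc(A)\{A}={G,H}; candidates ⊆ {S,X}.
size 0: {}; under {} A still reaches {G,H,S} ∋ H.
{S}: A⊥H given {S} in G with A→· removed — back-door holds.
P(H|do(A)) = Σ_{S} P(H|A,S)·P(S).

P(H|do(A)): backdoor, adjust for {S}.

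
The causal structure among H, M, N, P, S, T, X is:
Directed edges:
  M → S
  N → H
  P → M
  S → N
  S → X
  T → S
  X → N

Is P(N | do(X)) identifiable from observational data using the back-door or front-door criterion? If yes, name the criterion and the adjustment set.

desc(X)\{X}={H,N}; candidates ⊆ {M,P,S,T}.
size 0: {}; under {} X still reaches {H,M,N,P,S,T} ∋ N.
{S}: X⊥N given {S} in G with X→· removed — back-door holds.
P(N|do(X)) = Σ_{S} P(N|X,S)·P(S).

P(N|do(X)): backdoor, adjust for {S}.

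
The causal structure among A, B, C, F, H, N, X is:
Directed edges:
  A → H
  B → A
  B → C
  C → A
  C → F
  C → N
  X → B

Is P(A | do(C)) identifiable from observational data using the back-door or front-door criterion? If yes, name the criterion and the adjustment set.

desc(C)\{C}={A,F,H,N}; candidates ⊆ {B,X}.
size 0: {}; under {} C still reaches {A,B,H,X} ∋ A.
{B}: C⊥A given {B} in G with C→· removed — back-door holds.
P(A|do(C)) = Σ_{B} P(A|C,B)·P(B).

P(A|do(C)): backdoor, adjust for {B}.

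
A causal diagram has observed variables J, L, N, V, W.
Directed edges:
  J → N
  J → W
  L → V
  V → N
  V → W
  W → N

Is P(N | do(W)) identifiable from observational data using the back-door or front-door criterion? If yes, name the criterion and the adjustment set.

desc(W)\{W}={N}; candidates ⊆ {J,L,V}.
size 0: {}; under {} W still reaches {J,L,N,V} ∋ N.
size 1: {J}, {L}, {V}; under {J} W still reaches {L,N,V} ∋ N.
{J,V}: W⊥N given {J,V} in G with W→· removed — back-door holds.
P(N|do(W)) = Σ_{J,V} P(N|W,J,V)·P(J,V).

P(N|do(W)): backdoor, adjust for {J, V}.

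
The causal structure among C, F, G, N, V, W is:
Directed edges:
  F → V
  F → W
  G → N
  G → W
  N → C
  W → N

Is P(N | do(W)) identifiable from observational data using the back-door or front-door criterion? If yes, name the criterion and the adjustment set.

desc(W)\{W}={C,N}; candidates ⊆ {F,G,V}.
size 0: {}; under {} W still reaches {C,F,G,N,V} ∋ N.
{G}: W⊥N given {G} in G with W→· removed — back-door holds.
P(N|do(W)) = Σ_{G} P(N|W,G)·P(G).

P(N|do(W)): backdoor, adjust for {G}.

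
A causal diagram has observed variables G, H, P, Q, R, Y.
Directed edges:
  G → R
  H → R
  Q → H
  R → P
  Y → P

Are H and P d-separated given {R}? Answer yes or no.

Bayes-Ball from H | {R} reaches {G,Q}.
P ∉ reach(H|{R}) ⇒ H ⊥ P | {R}.

Yes — H ⊥ P | {R}.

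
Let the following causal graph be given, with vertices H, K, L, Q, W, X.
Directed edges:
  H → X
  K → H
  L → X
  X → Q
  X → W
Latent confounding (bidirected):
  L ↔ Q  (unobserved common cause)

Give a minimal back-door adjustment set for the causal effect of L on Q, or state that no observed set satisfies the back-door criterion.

L→Q: no observed back-door set.

desc(L)\{L}={Q,W,X}; candidates ⊆ {H,K}.
L↔Q: latent back-door arc(s) into L.
size 0: {}; under {} L still reaches {Q} ∋ Q.
size 1: {H}, {K}; under {H} L still reaches {Q} ∋ Q.
size 2: {H,K}; under {H,K} L still reaches {Q} ∋ Q.
L↔Q cannot be blocked by any observed set — no back-door set.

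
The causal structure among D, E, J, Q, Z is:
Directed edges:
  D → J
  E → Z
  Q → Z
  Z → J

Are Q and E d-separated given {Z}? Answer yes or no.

Bayes-Ball from Q | {Z} reaches {E}.
E ∈ reach(Q|{Z}) ⇒ Q ⊥̸ E | {Z}.

No — Q and E are d-connected given {Z}.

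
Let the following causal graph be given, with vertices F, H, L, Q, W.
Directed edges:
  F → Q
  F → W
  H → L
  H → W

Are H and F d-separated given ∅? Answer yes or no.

Yes — H ⊥ F | ∅.

Bayes-Ball from H | ∅ reaches {L,W}.
F ∉ reach(H|∅) ⇒ H ⊥ F | ∅.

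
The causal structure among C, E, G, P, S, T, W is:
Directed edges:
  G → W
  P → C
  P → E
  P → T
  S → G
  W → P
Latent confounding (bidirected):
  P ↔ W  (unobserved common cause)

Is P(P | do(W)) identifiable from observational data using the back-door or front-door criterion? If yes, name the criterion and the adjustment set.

desc(W)\{W}={C,E,P,T}; candidates ⊆ {G,S}.
W↔P: latent back-door arc(s) into W.
size 0: {}; under {} W still reaches {C,E,G,P,S,T} ∋ P.
size 1: {G}, {S}; under {G} W still reaches {C,E,P,T} ∋ P.
size 2: {G,S}; under {G,S} W still reaches {C,E,P,T} ∋ P.
W↔P cannot be blocked by any observed set — no back-door set.
No mediator lies on a directed W→…→P path.
Neither criterion identifies P(P|do(W)) in this graph.

P(P|do(W)): not identifiable (no BD/FD set).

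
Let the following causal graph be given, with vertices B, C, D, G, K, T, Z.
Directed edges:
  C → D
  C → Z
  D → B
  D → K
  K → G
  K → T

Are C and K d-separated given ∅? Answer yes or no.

Bayes-Ball from C | ∅ reaches {B,D,G,K,T,Z}.
K ∈ reach(C|∅) ⇒ C ⊥̸ K | ∅.

No — C and K are d-connected given ∅.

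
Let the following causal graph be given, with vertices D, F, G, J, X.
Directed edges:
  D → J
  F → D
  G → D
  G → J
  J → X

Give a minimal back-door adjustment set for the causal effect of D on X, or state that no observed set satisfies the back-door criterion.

D→X: minimal back-door set {G}.

desc(D)\{D}={J,X}; candidates ⊆ {F,G}.
size 0: {}; under {} D still reaches {F,G,J,X} ∋ X.
{G}: D⊥X given {G} in G with D→· removed — back-door holds.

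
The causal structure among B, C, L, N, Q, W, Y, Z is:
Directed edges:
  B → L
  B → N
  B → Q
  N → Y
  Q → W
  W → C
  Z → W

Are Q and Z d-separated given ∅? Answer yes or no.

Yes — Q ⊥ Z | ∅.

Bayes-Ball from Q | ∅ reaches {B,C,L,N,W,Y}.
Z ∉ reach(Q|∅) ⇒ Q ⊥ Z | ∅.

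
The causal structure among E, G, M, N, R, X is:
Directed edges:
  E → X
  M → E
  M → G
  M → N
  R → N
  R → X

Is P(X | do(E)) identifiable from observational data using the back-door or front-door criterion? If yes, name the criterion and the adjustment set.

desc(E)\{E}={X}; candidates ⊆ {G,M,N,R}.
∅: E⊥X given ∅ in G with E→· removed — back-door holds.
P(X|do(E)) = P(X|E) — no adjustment needed.

P(X|do(E)): backdoor, adjust for ∅.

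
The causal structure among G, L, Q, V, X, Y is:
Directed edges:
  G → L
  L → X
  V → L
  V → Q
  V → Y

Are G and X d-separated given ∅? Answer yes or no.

Bayes-Ball from G | ∅ reaches {L,X}.
X ∈ reach(G|∅) ⇒ G ⊥̸ X | ∅.

No — G and X are d-connected given ∅.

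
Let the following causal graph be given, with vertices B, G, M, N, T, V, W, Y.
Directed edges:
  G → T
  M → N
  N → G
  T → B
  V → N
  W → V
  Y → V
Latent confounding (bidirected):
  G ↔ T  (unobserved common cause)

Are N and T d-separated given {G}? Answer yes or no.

No — N and T are d-connected given {G}.

Bayes-Ball from N | {G} reaches {B,M,T,V,W,Y}.
T ∈ reach(N|{G}) ⇒ N ⊥̸ T | {G}.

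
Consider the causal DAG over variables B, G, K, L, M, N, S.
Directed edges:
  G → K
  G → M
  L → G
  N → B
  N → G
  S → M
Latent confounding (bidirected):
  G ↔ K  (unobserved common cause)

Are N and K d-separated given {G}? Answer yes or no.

Bayes-Ball from N | {G} reaches {B,K,L}.
K ∈ reach(N|{G}) ⇒ N ⊥̸ K | {G}.

No — N and K are d-connected given {G}.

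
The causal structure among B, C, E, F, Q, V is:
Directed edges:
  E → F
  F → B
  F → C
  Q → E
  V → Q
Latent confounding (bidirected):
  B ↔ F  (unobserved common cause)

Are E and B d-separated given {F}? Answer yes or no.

No — E and B are d-connected given {F}.

Bayes-Ball from E | {F} reaches {B,Q,V}.
B ∈ reach(E|{F}) ⇒ E ⊥̸ B | {F}.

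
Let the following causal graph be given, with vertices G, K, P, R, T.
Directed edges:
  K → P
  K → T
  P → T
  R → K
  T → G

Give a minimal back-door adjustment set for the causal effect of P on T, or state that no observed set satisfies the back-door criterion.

P→T: minimal back-door set {K}.

desc(P)\{P}={G,T}; candidates ⊆ {K,R}.
size 0: {}; under {} P still reaches {G,K,R,T} ∋ T.
{K}: P⊥T given {K} in G with P→· removed — back-door holds.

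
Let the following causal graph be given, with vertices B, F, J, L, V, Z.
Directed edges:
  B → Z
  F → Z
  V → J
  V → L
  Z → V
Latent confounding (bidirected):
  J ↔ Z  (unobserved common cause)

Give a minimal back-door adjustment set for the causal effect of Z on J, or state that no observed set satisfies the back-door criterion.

Z→J: no observed back-door set.

desc(Z)\{Z}={J,L,V}; candidates ⊆ {B,F}.
Z↔J: latent back-door arc(s) into Z.
size 0: {}; under {} Z still reaches {B,F,J} ∋ J.
size 1: {B}, {F}; under {B} Z still reaches {F,J} ∋ J.
size 2: {B,F}; under {B,F} Z still reaches {J} ∋ J.
Z↔J cannot be blocked by any observed set — no back-door set.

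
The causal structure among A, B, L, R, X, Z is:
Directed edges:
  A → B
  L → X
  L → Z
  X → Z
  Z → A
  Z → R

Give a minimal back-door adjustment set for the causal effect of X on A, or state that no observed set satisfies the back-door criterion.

desc(X)\{X}={A,B,R,Z}; candidates ⊆ {L}.
size 0: {}; under {} X still reaches {A,B,L,R,Z} ∋ A.
{L}: X⊥A given {L} in G with X→· removed — back-door holds.

X→A: minimal back-door set {L}.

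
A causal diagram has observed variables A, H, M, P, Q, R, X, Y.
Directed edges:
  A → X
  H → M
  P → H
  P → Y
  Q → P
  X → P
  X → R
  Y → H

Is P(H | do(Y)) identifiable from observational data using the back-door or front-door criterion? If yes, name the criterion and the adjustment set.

desc(Y)\{Y}={H,M}; candidates ⊆ {A,P,Q,R,X}.
size 0: {}; under {} Y still reaches {A,H,M,P,Q,R,X} ∋ H.
{P}: Y⊥H given {P} in G with Y→· removed — back-door holds.
P(H|do(Y)) = Σ_{P} P(H|Y,P)·P(P).

P(H|do(Y)): backdoor, adjust for {P}.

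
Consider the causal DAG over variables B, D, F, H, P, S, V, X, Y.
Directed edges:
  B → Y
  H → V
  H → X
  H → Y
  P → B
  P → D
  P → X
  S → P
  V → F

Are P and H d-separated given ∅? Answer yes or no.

Bayes-Ball from P | ∅ reaches {B,D,S,X,Y}.
H ∉ reach(P|∅) ⇒ P ⊥ H | ∅.

Yes — P ⊥ H | ∅.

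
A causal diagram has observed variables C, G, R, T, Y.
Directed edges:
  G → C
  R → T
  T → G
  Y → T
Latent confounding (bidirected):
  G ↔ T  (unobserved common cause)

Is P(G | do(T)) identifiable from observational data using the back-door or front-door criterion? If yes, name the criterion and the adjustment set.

P(G|do(T)): not identifiable (no BD/FD set).

desc(T)\{T}={C,G}; candidates ⊆ {R,Y}.
T↔G: latent back-door arc(s) into T.
size 0: {}; under {} T still reaches {C,G,R,Y} ∋ G.
size 1: {R}, {Y}; under {R} T still reaches {C,G,Y} ∋ G.
size 2: {R,Y}; under {R,Y} T still reaches {C,G} ∋ G.
T↔G cannot be blocked by any observed set — no back-door set.
No mediator lies on a directed T→…→G path.
Neither criterion identifies P(G|do(T)) in this graph.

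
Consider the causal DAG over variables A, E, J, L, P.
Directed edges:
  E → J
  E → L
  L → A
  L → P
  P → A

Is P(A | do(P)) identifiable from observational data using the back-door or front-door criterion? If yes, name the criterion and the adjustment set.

desc(P)\{P}={A}; candidates ⊆ {E,J,L}.
size 0: {}; under {} P still reaches {A,E,J,L} ∋ A.
{L}: P⊥A given {L} in G with P→· removed — back-door holds.
P(A|do(P)) = Σ_{L} P(A|P,L)·P(L).

P(A|do(P)): backdoor, adjust for {L}.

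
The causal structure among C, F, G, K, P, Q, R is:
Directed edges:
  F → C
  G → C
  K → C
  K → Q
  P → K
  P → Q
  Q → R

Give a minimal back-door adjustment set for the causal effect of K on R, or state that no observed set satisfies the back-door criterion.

K→R: minimal back-door set {P}.

desc(K)\{K}={C,Q,R}; candidates ⊆ {F,G,P}.
size 0: {}; under {} K still reaches {P,Q,R} ∋ R.
{P}: K⊥R given {P} in G with K→· removed — back-door holds.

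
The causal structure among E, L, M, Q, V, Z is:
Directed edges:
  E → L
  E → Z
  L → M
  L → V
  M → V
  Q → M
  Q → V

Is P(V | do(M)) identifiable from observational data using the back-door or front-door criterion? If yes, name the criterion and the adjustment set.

P(V|do(M)): backdoor, adjust for {L, Q}.

desc(M)\{M}={V}; candidates ⊆ {E,L,Q,Z}.
size 0: {}; under {} M still reaches {E,L,Q,V,Z} ∋ V.
size 1: {E}, {L}, {Q} …(+1); under {E} M still reaches {L,Q,V} ∋ V.
{L,Q}: M⊥V given {L,Q} in G with M→· removed — back-door holds.
P(V|do(M)) = Σ_{L,Q} P(V|M,L,Q)·P(L,Q).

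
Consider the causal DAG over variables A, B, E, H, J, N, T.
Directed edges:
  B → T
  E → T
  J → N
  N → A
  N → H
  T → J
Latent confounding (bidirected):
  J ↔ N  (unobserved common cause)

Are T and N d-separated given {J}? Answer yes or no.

No — T and N are d-connected given {J}.

Bayes-Ball from T | {J} reaches {A,B,E,H,N}.
N ∈ reach(T|{J}) ⇒ T ⊥̸ N | {J}.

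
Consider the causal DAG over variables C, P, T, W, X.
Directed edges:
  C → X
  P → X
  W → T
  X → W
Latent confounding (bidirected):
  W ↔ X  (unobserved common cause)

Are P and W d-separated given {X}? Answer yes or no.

No — P and W are d-connected given {X}.

Bayes-Ball from P | {X} reaches {C,T,W}.
W ∈ reach(P|{X}) ⇒ P ⊥̸ W | {X}.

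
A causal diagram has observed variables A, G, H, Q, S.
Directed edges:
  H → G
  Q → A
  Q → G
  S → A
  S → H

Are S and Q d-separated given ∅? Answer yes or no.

Bayes-Ball from S | ∅ reaches {A,G,H}.
Q ∉ reach(S|∅) ⇒ S ⊥ Q | ∅.

Yes — S ⊥ Q | ∅.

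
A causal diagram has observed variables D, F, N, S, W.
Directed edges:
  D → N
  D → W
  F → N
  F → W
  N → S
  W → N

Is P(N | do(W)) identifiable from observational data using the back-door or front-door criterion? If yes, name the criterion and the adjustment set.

desc(W)\{W}={N,S}; candidates ⊆ {D,F}.
size 0: {}; under {} W still reaches {D,F,N,S} ∋ N.
size 1: {D}, {F}; under {D} W still reaches {F,N,S} ∋ N.
{D,F}: W⊥N given {D,F} in G with W→· removed — back-door holds.
P(N|do(W)) = Σ_{D,F} P(N|W,D,F)·P(D,F).

P(N|do(W)): backdoor, adjust for {D, F}.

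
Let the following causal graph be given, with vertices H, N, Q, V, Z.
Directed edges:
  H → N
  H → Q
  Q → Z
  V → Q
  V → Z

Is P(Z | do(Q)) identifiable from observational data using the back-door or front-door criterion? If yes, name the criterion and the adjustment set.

P(Z|do(Q)): backdoor, adjust for {V}.

desc(Q)\{Q}={Z}; candidates ⊆ {H,N,V}.
size 0: {}; under {} Q still reaches {H,N,V,Z} ∋ Z.
{V}: Q⊥Z given {V} in G with Q→· removed — back-door holds.
P(Z|do(Q)) = Σ_{V} P(Z|Q,V)·P(V).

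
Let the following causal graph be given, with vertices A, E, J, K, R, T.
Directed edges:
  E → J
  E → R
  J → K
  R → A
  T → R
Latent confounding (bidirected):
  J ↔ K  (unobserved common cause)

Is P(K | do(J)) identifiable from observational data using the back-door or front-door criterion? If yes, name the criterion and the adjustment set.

P(K|do(J)): not identifiable (no BD/FD set).

desc(J)\{J}={K}; candidates ⊆ {A,E,R,T}.
J↔K: latent back-door arc(s) into J.
size 0: {}; under {} J still reaches {A,E,K,R} ∋ K.
size 1: {A}, {E}, {R} …(+1); under {A} J still reaches {E,K,R,T} ∋ K.
size 2: {A,E}, {A,R}, {A,T} …(+3); under {A,E} J still reaches {K} ∋ K.
J↔K cannot be blocked by any observed set — no back-door set.
No mediator lies on a directed J→…→K path.
Neither criterion identifies P(K|do(J)) in this graph.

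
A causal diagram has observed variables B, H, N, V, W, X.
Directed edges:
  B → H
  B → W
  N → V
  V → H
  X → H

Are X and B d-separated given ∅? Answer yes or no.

Bayes-Ball from X | ∅ reaches {H}.
B ∉ reach(X|∅) ⇒ X ⊥ B | ∅.

Yes — X ⊥ B | ∅.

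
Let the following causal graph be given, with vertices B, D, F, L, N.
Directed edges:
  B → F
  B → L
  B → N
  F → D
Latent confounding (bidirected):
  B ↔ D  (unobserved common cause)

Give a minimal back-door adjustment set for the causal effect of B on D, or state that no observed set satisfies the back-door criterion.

desc(B)\{B}={D,F,L,N}; candidates ⊆ {—}.
B↔D: latent back-door arc(s) into B.
size 0: {}; under {} B still reaches {D} ∋ D.
B↔D cannot be blocked by any observed set — no back-door set.

B→D: no observed back-door set.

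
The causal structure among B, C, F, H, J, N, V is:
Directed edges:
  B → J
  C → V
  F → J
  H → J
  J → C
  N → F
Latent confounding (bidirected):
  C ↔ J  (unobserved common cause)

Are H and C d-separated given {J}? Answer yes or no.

Bayes-Ball from H | {J} reaches {B,C,F,N,V}.
C ∈ reach(H|{J}) ⇒ H ⊥̸ C | {J}.

No — H and C are d-connected given {J}.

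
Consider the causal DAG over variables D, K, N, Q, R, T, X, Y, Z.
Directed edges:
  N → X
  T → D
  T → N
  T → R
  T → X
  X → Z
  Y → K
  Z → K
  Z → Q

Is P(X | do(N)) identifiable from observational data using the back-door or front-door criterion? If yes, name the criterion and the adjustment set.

desc(N)\{N}={K,Q,X,Z}; candidates ⊆ {D,R,T,Y}.
size 0: {}; under {} N still reaches {D,K,Q,R,T,X,Z} ∋ X.
{T}: N⊥X given {T} in G with N→· removed — back-door holds.
P(X|do(N)) = Σ_{T} P(X|N,T)·P(T).

P(X|do(N)): backdoor, adjust for {T}.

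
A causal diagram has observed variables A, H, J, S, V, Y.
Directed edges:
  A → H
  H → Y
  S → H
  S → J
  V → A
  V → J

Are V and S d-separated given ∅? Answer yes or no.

Bayes-Ball from V | ∅ reaches {A,H,J,Y}.
S ∉ reach(V|∅) ⇒ V ⊥ S | ∅.

Yes — V ⊥ S | ∅.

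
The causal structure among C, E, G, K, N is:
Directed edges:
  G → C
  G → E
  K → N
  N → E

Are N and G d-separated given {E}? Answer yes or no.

Bayes-Ball from N | {E} reaches {C,G,K}.
G ∈ reach(N|{E}) ⇒ N ⊥̸ G | {E}.

No — N and G are d-connected given {E}.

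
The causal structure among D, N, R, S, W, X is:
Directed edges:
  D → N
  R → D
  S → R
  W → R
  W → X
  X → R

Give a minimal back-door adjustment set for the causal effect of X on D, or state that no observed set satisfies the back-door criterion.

X→D: minimal back-door set {W}.

desc(X)\{X}={D,N,R}; candidates ⊆ {S,W}.
size 0: {}; under {} X still reaches {D,N,R,W} ∋ D.
{W}: X⊥D given {W} in G with X→· removed — back-door holds.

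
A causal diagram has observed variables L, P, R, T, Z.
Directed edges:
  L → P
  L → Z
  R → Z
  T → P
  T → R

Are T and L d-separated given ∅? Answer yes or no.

Yes — T ⊥ L | ∅.

Bayes-Ball from T | ∅ reaches {P,R,Z}.
L ∉ reach(T|∅) ⇒ T ⊥ L | ∅.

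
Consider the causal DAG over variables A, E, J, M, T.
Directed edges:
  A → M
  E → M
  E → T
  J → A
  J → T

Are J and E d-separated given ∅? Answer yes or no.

Yes — J ⊥ E | ∅.

Bayes-Ball from J | ∅ reaches {A,M,T}.
E ∉ reach(J|∅) ⇒ J ⊥ E | ∅.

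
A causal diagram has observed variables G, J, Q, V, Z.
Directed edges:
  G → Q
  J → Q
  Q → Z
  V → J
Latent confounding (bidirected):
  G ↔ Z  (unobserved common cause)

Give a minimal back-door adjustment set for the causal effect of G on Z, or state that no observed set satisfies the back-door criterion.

G→Z: no observed back-door set.

desc(G)\{G}={Q,Z}; candidates ⊆ {J,V}.
G↔Z: latent back-door arc(s) into G.
size 0: {}; under {} G still reaches {Z} ∋ Z.
size 1: {J}, {V}; under {J} G still reaches {Z} ∋ Z.
size 2: {J,V}; under {J,V} G still reaches {Z} ∋ Z.
G↔Z cannot be blocked by any observed set — no back-door set.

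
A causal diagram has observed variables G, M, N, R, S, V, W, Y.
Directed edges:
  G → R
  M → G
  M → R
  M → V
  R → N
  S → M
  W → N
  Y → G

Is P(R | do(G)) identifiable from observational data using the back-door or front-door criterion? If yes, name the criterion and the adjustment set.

P(R|do(G)): backdoor, adjust for {M}.

desc(G)\{G}={N,R}; candidates ⊆ {M,S,V,W,Y}.
size 0: {}; under {} G still reaches {M,N,R,S,V,Y} ∋ R.
{M}: G⊥R given {M} in G with G→· removed — back-door holds.
P(R|do(G)) = Σ_{M} P(R|G,M)·P(M).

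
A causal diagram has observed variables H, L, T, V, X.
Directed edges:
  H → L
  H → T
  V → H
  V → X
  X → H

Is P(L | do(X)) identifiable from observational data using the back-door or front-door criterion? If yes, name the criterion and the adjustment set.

P(L|do(X)): backdoor, adjust for {V}.

desc(X)\{X}={H,L,T}; candidates ⊆ {V}.
size 0: {}; under {} X still reaches {H,L,T,V} ∋ L.
{V}: X⊥L given {V} in G with X→· removed — back-door holds.
P(L|do(X)) = Σ_{V} P(L|X,V)·P(V).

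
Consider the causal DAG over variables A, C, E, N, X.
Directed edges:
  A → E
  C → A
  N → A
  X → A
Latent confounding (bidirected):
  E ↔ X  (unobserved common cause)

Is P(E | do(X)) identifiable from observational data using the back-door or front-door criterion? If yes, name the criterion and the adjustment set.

desc(X)\{X}={A,E}; candidates ⊆ {C,N}.
X↔E: latent back-door arc(s) into X.
size 0: {}; under {} X still reaches {E} ∋ E.
size 1: {C}, {N}; under {C} X still reaches {E} ∋ E.
size 2: {C,N}; under {C,N} X still reaches {E} ∋ E.
X↔E cannot be blocked by any observed set — no back-door set.
{A}: (i) intercepts every directed X→E path; (ii) no back-door X→{A}; (iii) {X} blocks every back-door {A}→E. Front-door holds.
P(E|do(X)) = Σ_{A} P(A|X) Σ_{X'} P(E|A,X')P(X').

P(E|do(X)): frontdoor, adjust for {A}.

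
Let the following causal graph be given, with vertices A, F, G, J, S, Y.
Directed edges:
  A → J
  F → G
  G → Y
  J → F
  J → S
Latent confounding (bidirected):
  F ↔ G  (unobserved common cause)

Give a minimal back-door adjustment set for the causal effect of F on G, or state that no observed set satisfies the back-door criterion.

F→G: no observed back-door set.

desc(F)\{F}={G,Y}; candidates ⊆ {A,J,S}.
F↔G: latent back-door arc(s) into F.
size 0: {}; under {} F still reaches {A,G,J,S,Y} ∋ G.
size 1: {A}, {J}, {S}; under {A} F still reaches {G,J,S,Y} ∋ G.
size 2: {A,J}, {A,S}, {J,S}; under {A,J} F still reaches {G,Y} ∋ G.
F↔G cannot be blocked by any observed set — no back-door set.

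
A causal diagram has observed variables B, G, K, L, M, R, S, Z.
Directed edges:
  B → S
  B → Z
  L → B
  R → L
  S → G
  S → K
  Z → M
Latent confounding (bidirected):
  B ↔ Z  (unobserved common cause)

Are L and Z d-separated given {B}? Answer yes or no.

Bayes-Ball from L | {B} reaches {M,R,Z}.
Z ∈ reach(L|{B}) ⇒ L ⊥̸ Z | {B}.

No — L and Z are d-connected given {B}.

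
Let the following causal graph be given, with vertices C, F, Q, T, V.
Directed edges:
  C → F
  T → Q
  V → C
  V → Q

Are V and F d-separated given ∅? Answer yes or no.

No — V and F are d-connected given ∅.

Bayes-Ball from V | ∅ reaches {C,F,Q}.
F ∈ reach(V|∅) ⇒ V ⊥̸ F | ∅.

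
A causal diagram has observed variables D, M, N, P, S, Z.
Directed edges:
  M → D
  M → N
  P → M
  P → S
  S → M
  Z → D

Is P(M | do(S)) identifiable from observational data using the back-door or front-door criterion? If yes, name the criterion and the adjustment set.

P(M|do(S)): backdoor, adjust for {P}.

desc(S)\{S}={D,M,N}; candidates ⊆ {P,Z}.
size 0: {}; under {} S still reaches {D,M,N,P} ∋ M.
{P}: S⊥M given {P} in G with S→· removed — back-door holds.
P(M|do(S)) = Σ_{P} P(M|S,P)·P(P).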